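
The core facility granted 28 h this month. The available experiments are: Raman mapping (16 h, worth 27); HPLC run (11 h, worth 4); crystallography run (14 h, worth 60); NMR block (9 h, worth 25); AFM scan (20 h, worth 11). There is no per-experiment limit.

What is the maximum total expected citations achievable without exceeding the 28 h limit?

120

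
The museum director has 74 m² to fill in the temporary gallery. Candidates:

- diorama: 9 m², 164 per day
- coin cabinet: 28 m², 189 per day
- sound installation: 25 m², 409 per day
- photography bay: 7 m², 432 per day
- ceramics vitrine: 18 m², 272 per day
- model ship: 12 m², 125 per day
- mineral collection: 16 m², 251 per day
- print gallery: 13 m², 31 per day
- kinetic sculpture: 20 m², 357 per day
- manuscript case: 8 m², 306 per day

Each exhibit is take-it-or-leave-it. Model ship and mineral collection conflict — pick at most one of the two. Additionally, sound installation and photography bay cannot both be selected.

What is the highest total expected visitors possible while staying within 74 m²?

Ranking by ratio (expected visitors/m²): photography bay 61.71, manuscript case 38.25, diorama 18.22, kinetic sculpture 17.85.
Best packing: diorama + photography bay + ceramics vitrine + model ship + kinetic sculpture + manuscript case — 74 m², 1656 total.
The closest alternative, photography bay + ceramics vitrine + mineral collection + kinetic sculpture + manuscript case, reaches only 1618.

1656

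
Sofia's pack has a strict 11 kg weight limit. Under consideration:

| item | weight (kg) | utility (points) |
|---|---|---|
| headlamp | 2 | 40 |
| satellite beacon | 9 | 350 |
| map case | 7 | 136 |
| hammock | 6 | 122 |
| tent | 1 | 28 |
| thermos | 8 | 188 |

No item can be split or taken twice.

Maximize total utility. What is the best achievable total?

390

Filling by ratio: satellite beacon + tent for 378, with 1 kg left unused.
The 1 kg tied up in tent is better spent on headlamp — total rises to 390 (11 kg).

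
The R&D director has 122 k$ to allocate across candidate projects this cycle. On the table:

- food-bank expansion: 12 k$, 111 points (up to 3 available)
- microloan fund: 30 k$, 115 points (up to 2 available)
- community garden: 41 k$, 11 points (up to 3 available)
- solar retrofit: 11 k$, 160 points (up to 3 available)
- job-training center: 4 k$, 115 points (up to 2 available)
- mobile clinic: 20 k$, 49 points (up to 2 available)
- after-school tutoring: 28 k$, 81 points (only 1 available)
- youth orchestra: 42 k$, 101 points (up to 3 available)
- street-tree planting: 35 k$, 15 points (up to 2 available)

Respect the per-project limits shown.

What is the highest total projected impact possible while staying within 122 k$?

1158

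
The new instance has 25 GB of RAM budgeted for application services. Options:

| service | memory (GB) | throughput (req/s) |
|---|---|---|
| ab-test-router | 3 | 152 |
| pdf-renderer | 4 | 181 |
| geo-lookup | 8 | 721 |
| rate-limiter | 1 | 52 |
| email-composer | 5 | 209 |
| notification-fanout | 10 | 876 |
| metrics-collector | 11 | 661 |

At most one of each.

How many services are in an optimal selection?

The maximum throughput within 25 GB is 1930.
For example ab-test-router + pdf-renderer + geo-lookup + notification-fanout achieves it, using 25 GB.
Every optimal selection uses 4 services.

4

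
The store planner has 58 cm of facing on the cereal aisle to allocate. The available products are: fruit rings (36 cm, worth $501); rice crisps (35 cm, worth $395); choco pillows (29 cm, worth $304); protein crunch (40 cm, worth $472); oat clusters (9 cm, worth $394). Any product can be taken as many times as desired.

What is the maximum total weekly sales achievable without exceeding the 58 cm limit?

2364

Ranking by ratio (weekly sales/cm): oat clusters 43.78, fruit rings 13.92, protein crunch 11.80.
Taking 6×oat clusters: 54 cm used, 2364 in weekly sales.
That's the maximum — no swap from here does better than 2364.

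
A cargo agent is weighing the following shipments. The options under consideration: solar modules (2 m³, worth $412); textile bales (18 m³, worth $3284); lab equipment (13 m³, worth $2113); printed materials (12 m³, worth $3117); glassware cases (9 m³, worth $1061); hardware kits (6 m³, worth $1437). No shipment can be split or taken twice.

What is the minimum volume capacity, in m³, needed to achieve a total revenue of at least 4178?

18

Look for the lowest-volume combination reaching 4178.
printed materials + hardware kits reaches 4554 using 18 m³.
No combination under 18 m³ hits 4178.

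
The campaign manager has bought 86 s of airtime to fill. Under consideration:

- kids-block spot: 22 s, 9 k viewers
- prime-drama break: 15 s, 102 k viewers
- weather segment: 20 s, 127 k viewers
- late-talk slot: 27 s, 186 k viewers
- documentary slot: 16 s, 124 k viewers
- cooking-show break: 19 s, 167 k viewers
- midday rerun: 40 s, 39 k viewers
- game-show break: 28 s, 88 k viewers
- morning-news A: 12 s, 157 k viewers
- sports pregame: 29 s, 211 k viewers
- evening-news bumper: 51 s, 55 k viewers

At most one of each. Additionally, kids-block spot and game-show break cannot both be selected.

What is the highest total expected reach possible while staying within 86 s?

678

Greedy by ratio would take documentary slot + cooking-show break + morning-news A + sports pregame: 76 s used, total 659.
Replace cooking-show break with late-talk slot: the trade gains 19 net, giving 678 at 84 s.
The closest alternative, prime-drama break + weather segment + documentary slot + cooking-show break + morning-news A, reaches only 677.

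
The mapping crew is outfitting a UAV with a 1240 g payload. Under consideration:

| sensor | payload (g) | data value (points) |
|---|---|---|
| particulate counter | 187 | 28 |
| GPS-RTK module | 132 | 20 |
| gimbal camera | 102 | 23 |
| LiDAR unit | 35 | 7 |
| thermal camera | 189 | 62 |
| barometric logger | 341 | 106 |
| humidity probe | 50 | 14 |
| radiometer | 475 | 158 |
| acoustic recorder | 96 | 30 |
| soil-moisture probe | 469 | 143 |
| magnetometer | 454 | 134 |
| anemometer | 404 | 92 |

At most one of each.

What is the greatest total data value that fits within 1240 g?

393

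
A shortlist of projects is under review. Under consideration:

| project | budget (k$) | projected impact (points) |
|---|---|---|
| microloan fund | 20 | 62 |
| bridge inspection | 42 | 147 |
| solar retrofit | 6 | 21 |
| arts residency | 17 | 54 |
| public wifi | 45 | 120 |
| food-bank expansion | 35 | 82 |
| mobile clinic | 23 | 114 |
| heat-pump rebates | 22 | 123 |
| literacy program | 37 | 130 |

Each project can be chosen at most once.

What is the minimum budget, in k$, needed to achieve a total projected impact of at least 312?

68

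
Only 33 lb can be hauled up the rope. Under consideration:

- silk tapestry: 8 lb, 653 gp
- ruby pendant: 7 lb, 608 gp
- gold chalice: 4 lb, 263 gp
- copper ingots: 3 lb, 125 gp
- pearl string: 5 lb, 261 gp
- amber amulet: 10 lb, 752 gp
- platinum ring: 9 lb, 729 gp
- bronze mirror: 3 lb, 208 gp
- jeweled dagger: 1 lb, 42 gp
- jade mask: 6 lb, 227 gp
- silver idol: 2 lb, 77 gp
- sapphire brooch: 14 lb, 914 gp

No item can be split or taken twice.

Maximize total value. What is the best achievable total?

2560

Density check — ruby pendant 86.86, silk tapestry 81.62, platinum ring 81.00 are the best per lb.
The ratio heuristic lands on silk tapestry + ruby pendant + gold chalice + platinum ring + bronze mirror + jeweled dagger (2503) but leaves 1 lb idle.
The 9 lb tied up in silk tapestry and jeweled dagger is better spent on amber amulet — total rises to 2560 (33 lb).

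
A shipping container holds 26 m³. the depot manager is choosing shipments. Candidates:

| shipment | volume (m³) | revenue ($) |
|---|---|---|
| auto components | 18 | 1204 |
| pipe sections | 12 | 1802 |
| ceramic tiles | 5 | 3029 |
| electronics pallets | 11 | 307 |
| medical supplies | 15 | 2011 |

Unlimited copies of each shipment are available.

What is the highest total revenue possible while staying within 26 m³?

15145

5×ceramic tiles uses 25 of the 26 m³ and totals 15145.
The spare 1 m³ is too small for any remaining shipment, and no exchange beats 15145.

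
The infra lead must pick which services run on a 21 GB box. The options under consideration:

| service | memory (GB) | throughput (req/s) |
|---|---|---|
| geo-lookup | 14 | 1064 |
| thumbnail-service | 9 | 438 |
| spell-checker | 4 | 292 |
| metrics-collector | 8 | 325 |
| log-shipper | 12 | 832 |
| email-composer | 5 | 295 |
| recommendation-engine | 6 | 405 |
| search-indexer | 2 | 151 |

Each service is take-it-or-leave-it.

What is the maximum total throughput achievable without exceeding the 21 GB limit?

Density check — geo-lookup 76.00, search-indexer 75.50, spell-checker 73.00, log-shipper 69.33 are the best per GB.
The ratio heuristic lands on geo-lookup + spell-checker + search-indexer (1507) but leaves 1 GB idle.
Replace spell-checker with email-composer: the trade gains 3 net, giving 1510 at 21 GB.

1510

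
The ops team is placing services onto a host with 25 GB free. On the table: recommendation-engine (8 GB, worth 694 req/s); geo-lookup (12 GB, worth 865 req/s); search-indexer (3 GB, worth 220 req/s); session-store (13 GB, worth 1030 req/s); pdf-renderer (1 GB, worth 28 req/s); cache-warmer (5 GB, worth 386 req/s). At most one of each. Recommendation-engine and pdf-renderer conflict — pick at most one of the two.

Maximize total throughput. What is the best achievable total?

Density check — recommendation-engine 86.75, session-store 79.23, cache-warmer 77.20, search-indexer 73.33 are the best per GB.
Recommendation-engine + geo-lookup + cache-warmer uses 25 of the 25 GB and totals 1945.
Nothing else feasible within 25 GB beats 1945.

1945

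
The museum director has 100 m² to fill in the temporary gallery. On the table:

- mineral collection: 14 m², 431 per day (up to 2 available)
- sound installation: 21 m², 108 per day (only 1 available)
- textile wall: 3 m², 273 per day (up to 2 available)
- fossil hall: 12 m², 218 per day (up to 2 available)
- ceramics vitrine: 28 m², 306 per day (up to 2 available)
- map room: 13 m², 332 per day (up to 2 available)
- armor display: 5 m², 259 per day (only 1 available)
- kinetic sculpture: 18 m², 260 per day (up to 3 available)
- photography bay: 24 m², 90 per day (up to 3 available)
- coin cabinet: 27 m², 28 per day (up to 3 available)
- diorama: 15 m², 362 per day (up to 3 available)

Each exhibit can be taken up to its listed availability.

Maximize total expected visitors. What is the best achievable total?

Ranking by ratio (expected visitors/m²): textile wall 91.00, armor display 51.80, mineral collection 30.79, map room 25.54.
A density-first pass picks 2×mineral collection + 2×textile wall + 2×map room + armor display + 2×diorama — 3055 at 95 m².
The 13 m² tied up in map room is better spent on diorama — total rises to 3085 (97 m²).
That's the maximum — no swap from here does better than 3085.

3085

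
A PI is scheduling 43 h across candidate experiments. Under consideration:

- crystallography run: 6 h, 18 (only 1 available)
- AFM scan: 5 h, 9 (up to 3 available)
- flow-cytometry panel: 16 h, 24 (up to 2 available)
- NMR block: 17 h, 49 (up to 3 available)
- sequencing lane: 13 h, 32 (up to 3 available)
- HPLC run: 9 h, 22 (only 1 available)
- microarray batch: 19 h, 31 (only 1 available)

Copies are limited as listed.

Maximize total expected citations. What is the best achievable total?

Ranking by ratio (expected citations/h): crystallography run 3.00, NMR block 2.88, sequencing lane 2.46.
Filling by ratio: crystallography run + 2×NMR block for 116, with 3 h left unused.
Replace crystallography run with HPLC run: the trade gains 4 net, giving 120 at 43 h.
Nothing else within 43 h beats 120.

120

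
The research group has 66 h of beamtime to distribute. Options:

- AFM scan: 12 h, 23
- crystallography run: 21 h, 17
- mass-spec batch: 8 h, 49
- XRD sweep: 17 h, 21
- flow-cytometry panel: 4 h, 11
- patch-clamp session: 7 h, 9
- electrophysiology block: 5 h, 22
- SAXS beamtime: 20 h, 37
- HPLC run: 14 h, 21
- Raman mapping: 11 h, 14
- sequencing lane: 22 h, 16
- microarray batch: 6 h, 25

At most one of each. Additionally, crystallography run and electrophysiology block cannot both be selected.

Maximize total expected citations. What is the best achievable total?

By expected citations per h: mass-spec batch 6.12, electrophysiology block 4.40, microarray batch 4.17, flow-cytometry panel 2.75 lead.
Filling by ratio: AFM scan + mass-spec batch + flow-cytometry panel + patch-clamp session + electrophysiology block + SAXS beamtime + microarray batch for 176, with 4 h left unused.
The 7 h tied up in patch-clamp session is better spent on Raman mapping — total rises to 181 (66 h).
The closest alternative, AFM scan + mass-spec batch + electrophysiology block + SAXS beamtime + HPLC run + microarray batch, reaches only 177.

181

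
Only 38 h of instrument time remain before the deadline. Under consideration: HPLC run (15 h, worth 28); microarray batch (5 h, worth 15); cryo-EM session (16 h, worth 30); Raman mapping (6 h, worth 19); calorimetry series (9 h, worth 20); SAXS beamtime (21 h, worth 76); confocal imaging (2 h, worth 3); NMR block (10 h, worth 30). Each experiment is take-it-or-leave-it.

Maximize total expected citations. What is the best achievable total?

125

Greedy by ratio would take microarray batch + Raman mapping + SAXS beamtime + confocal imaging: 34 h used, total 113.
Replace microarray batch and confocal imaging with NMR block: the trade gains 12 net, giving 125 at 37 h.
Next best is microarray batch + SAXS beamtime + confocal imaging + NMR block at 124 (38 h) — short by 1.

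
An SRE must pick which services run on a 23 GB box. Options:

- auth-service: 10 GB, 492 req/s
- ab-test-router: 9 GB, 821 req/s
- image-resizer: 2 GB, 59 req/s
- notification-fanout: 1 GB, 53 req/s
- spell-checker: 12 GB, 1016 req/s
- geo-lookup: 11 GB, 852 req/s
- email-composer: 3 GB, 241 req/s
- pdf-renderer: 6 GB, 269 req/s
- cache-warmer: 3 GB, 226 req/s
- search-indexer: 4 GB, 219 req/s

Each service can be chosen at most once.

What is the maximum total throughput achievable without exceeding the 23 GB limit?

Density check — ab-test-router 91.22, spell-checker 84.67, email-composer 80.33, geo-lookup 77.45 are the best per GB.
The ratio heuristic lands on ab-test-router + notification-fanout + spell-checker (1890) but leaves 1 GB idle.
Replace notification-fanout and spell-checker with geo-lookup + email-composer: the trade gains 24 net, giving 1914 at 23 GB.

1914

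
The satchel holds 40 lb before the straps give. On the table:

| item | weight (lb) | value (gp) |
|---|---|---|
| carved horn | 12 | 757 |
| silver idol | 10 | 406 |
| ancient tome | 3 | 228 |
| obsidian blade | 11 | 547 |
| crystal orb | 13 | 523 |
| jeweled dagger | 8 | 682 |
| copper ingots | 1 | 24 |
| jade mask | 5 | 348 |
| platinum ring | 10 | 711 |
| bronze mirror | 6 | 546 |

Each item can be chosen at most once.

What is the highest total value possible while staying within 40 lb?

Greedy by ratio would take ancient tome + jeweled dagger + copper ingots + jade mask + platinum ring + bronze mirror: 33 lb used, total 2539.
Replace jade mask with carved horn: the trade gains 409 net, giving 2948 at 40 lb.

2948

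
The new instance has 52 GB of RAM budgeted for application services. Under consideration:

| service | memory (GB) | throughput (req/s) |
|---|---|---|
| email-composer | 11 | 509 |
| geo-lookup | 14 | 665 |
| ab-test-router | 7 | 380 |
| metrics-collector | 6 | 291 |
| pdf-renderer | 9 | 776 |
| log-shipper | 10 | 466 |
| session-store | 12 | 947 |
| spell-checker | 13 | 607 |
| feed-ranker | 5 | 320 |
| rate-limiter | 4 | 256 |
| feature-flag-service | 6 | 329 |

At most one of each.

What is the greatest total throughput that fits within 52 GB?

3385

Density check — pdf-renderer 86.22, session-store 78.92, feed-ranker 64.00, rate-limiter 64.00 are the best per GB.
Taking the top-ratio services first gives ab-test-router + metrics-collector + pdf-renderer + session-store + feed-ranker + rate-limiter + feature-flag-service for 3299 (49 GB).
The 7 GB tied up in ab-test-router is better spent on log-shipper — total rises to 3385 (52 GB).
The closest alternative, ab-test-router + pdf-renderer + session-store + spell-checker + feed-ranker + feature-flag-service, reaches only 3359.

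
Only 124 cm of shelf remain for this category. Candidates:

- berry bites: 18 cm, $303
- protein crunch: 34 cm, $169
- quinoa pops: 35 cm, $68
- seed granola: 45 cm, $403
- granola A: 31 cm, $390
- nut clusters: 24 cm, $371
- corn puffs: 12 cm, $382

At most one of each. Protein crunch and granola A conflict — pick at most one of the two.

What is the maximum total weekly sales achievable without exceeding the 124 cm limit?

1546

By weekly sales per cm: corn puffs 31.83, berry bites 16.83, nut clusters 15.46 lead.
Seed granola + granola A + nut clusters + corn puffs uses 112 of the 124 cm and totals 1546.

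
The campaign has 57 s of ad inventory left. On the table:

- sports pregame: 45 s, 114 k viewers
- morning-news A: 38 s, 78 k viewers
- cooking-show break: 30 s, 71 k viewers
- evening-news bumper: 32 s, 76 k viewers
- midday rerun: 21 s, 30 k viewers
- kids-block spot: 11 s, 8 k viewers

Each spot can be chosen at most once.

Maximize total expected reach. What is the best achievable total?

Sports pregame + kids-block spot uses 56 of the 57 s and totals 122.
No other feasible combination exceeds 122.

122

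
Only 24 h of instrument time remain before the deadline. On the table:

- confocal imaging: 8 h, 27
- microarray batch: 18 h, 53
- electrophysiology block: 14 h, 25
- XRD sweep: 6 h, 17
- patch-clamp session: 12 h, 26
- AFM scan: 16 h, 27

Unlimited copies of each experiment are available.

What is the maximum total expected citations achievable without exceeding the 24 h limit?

81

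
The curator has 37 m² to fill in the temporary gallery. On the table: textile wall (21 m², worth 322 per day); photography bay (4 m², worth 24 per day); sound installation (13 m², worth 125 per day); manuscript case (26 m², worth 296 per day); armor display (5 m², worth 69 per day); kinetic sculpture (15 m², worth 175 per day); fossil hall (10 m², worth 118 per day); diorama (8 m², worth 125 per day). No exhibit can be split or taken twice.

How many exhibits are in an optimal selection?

3

Optimal total is 516.
textile wall + armor display + diorama hits 516 at 34 m².
Every optimal selection uses 3 exhibits.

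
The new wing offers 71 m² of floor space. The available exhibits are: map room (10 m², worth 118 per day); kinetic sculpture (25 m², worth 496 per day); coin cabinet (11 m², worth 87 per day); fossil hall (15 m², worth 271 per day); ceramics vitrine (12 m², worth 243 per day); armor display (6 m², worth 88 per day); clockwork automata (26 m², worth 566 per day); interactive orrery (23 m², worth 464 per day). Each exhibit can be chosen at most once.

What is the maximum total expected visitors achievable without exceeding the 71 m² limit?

1393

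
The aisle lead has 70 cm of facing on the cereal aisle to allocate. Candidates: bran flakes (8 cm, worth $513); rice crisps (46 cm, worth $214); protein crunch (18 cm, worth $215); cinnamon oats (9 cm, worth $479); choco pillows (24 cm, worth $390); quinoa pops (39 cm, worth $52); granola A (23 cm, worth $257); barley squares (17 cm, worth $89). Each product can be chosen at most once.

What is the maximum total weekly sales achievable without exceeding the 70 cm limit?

1639

By weekly sales per cm: bran flakes 64.12, cinnamon oats 53.22, choco pillows 16.25 lead.
Taking the top-ratio products first gives bran flakes + protein crunch + cinnamon oats + choco pillows for 1597 (59 cm).
The 18 cm tied up in protein crunch is better spent on granola A — total rises to 1639 (64 cm).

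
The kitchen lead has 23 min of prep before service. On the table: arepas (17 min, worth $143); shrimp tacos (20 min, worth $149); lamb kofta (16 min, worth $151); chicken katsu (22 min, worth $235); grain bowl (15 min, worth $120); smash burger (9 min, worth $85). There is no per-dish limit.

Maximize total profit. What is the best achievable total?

235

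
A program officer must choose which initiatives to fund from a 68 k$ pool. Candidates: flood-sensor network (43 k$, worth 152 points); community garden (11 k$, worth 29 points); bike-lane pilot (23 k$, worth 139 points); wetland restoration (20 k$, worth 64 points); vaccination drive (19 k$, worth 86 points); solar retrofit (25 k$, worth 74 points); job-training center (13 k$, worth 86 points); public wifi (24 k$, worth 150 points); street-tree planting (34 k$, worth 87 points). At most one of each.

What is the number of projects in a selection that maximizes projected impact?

Best achievable projected impact is 375.
One optimal bundle: bike-lane pilot + vaccination drive + public wifi (66 k$).
All optima have 3 projects.

3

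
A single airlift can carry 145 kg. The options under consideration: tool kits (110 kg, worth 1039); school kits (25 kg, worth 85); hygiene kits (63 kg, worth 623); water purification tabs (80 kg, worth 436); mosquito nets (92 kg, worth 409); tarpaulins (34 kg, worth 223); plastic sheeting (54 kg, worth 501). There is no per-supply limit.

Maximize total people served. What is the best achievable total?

1262

Greedy by ratio would take 2×hygiene kits: 126 kg used, total 1246.
The 126 kg tied up in 2×hygiene kits is better spent on tool kits + tarpaulins — total rises to 1262 (144 kg).
Nothing else within 145 kg beats 1262.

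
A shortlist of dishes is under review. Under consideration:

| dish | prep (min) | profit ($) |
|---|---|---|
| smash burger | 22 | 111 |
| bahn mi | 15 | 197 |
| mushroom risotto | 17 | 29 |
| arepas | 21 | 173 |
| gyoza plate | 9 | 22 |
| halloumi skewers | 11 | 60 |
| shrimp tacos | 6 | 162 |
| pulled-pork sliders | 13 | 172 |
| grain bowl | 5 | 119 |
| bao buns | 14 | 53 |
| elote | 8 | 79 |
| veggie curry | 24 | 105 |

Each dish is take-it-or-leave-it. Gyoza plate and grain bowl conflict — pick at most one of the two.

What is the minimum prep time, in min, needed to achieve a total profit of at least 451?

Need the lightest bundle worth ≥ 451.
shrimp tacos + pulled-pork sliders + grain bowl reaches 453 using 24 min.
Any bundle with less than 24 min falls short of 451.

24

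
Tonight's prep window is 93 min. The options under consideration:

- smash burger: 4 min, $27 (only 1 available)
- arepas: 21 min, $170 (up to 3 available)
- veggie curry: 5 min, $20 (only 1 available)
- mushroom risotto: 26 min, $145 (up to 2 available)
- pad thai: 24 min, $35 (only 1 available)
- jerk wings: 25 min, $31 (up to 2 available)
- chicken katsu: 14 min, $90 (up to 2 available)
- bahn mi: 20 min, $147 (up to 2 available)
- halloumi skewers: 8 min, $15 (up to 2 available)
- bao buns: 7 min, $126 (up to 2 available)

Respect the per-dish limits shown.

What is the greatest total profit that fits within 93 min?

Filling by ratio: smash burger + 3×arepas + veggie curry + 2×bao buns for 809, with 7 min left unused.
Replace smash burger and veggie curry with chicken katsu: the trade gains 43 net, giving 852 at 91 min.

852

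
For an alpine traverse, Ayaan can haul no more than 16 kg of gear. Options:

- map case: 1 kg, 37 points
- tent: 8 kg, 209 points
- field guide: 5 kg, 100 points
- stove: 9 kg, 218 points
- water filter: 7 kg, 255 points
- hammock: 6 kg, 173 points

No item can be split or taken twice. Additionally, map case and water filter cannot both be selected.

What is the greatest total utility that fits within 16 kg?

473

By utility per kg: map case 37.00, water filter 36.43, hammock 28.83, tent 26.12 lead.
Best packing: stove + water filter — 16 kg, 473 total.
Runner-up tent + water filter tops out at 464.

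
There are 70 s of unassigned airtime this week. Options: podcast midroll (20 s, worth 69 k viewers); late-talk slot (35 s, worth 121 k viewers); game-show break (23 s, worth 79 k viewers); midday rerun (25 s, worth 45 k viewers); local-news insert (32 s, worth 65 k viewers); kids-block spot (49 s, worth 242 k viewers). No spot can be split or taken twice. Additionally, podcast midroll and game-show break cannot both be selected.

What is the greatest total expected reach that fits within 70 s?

311

Taking podcast midroll + kids-block spot: 69 s used, 311 in expected reach.
Runner-up kids-block spot tops out at 242.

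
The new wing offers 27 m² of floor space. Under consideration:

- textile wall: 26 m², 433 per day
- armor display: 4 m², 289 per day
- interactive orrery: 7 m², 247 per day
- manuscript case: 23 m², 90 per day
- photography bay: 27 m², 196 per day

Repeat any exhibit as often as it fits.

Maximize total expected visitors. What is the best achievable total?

1734

Ranking by ratio (expected visitors/m²): armor display 72.25, interactive orrery 35.29, textile wall 16.65, photography bay 7.26.
6×armor display uses 24 of the 27 m² and totals 1734.
That's the maximum — no swap from here does better than 1734.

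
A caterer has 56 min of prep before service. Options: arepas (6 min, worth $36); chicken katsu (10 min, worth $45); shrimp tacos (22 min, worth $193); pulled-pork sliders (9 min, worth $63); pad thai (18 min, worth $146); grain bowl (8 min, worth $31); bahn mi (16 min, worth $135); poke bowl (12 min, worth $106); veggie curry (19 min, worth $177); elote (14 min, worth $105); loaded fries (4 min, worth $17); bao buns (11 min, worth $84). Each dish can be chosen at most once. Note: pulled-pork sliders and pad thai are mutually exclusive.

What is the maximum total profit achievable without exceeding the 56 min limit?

A density-first pass picks shrimp tacos + poke bowl + veggie curry — 476 at 53 min.
The 22 min tied up in shrimp tacos is better spent on pulled-pork sliders + bahn mi — total rises to 481 (56 min).
The closest alternative, shrimp tacos + poke bowl + veggie curry, reaches only 476.

481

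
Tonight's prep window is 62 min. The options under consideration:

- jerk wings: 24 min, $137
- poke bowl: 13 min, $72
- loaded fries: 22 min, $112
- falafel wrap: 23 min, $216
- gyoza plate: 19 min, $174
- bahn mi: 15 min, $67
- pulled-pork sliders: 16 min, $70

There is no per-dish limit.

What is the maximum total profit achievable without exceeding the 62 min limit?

Density check — falafel wrap 9.39, gyoza plate 9.16, jerk wings 5.71, poke bowl 5.54 are the best per min.
A density-first pass picks poke bowl + 2×falafel wrap — 504 at 59 min.
Replace poke bowl and falafel wrap with 2×gyoza plate: the trade gains 60 net, giving 564 at 61 min.
Nothing else within 62 min beats 564.

564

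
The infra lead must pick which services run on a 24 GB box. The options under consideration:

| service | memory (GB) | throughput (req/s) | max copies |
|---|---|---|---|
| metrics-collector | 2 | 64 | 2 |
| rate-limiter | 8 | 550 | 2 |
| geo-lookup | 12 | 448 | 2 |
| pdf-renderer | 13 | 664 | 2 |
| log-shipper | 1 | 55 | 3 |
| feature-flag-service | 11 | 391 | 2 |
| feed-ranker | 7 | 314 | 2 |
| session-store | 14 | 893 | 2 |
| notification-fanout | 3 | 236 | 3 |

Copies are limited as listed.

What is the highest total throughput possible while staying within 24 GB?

1682

By throughput per GB: notification-fanout 78.67, rate-limiter 68.75, session-store 63.79, log-shipper 55.00 lead.
Taking the top-ratio services first gives 2×metrics-collector + rate-limiter + 3×log-shipper + 3×notification-fanout for 1551 (24 GB).
The 8 GB tied up in 2×metrics-collector and log-shipper and notification-fanout is better spent on rate-limiter — total rises to 1682 (24 GB).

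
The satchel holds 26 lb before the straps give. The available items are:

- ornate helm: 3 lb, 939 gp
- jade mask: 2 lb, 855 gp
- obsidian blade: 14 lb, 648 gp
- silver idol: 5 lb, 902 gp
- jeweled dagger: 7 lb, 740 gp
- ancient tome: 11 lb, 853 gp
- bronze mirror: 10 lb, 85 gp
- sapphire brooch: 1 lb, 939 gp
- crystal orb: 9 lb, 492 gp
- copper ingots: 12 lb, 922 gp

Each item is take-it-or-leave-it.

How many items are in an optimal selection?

5

The maximum value within 26 lb is 4557.
One optimal bundle: ornate helm + jade mask + silver idol + sapphire brooch + copper ingots (23 lb).
Every optimal selection uses 5 items.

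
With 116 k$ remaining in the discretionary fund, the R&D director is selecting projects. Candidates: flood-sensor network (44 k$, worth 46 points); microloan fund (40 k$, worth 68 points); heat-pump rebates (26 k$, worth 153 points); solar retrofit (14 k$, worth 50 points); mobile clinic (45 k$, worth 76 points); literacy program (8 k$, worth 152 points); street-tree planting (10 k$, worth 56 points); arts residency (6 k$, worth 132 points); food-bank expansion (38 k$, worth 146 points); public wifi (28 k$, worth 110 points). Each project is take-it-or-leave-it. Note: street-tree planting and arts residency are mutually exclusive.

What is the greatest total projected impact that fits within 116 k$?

Ranking by ratio (projected impact/k$): arts residency 22.00, literacy program 19.00, heat-pump rebates 5.88.
Taking heat-pump rebates + literacy program + arts residency + food-bank expansion + public wifi: 106 k$ used, 693 in projected impact.
An exhaustive check of the 1024 subsets confirms 693.

693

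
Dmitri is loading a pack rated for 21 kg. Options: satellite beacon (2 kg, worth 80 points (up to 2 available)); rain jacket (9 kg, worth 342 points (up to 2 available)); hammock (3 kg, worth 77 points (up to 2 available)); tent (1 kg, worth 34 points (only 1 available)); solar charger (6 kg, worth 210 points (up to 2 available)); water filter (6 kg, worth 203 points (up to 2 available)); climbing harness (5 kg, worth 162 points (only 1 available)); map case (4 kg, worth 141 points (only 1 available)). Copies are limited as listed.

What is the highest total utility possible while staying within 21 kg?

By utility per kg: satellite beacon 40.00, rain jacket 38.00, map case 35.25, solar charger 35.00 lead.
Taking the top-ratio items first gives 2×satellite beacon + rain jacket + hammock + tent + map case for 754 (21 kg).
Dropping satellite beacon and hammock and map case frees 9 kg; slotting in rain jacket (9 kg) lifts the total to 798 at 21 kg.

798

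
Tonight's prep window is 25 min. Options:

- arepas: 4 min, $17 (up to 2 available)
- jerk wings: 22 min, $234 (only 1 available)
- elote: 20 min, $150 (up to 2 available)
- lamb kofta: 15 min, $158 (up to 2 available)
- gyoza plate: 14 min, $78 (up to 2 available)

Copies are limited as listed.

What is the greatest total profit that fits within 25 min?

Jerk wings uses 22 of the 25 min and totals 234.
No other feasible combination exceeds 234.

234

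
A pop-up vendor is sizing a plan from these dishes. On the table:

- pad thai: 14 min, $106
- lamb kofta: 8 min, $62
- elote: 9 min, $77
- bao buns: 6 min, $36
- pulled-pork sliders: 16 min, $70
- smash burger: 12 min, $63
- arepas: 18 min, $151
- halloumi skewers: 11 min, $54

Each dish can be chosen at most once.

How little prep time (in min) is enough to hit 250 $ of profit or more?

32

Minimise min subject to total profit ≥ 250.
Taking pad thai + arepas gives 257 (≥ 250) for 32 min.
Below 32 min the best achievable stays under 250.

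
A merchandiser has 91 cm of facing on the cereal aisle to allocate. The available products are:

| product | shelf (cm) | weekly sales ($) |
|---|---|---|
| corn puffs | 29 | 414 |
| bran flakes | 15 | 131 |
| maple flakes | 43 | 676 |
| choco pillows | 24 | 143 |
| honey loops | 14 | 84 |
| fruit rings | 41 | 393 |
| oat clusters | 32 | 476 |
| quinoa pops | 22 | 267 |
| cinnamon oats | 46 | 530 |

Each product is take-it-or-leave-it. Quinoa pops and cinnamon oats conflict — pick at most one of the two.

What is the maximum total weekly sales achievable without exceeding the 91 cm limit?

1283

Density check — maple flakes 15.72, oat clusters 14.88, corn puffs 14.28 are the best per cm.
Taking bran flakes + maple flakes + oat clusters: 90 cm used, 1283 in weekly sales.
Runner-up maple flakes + honey loops + oat clusters tops out at 1236.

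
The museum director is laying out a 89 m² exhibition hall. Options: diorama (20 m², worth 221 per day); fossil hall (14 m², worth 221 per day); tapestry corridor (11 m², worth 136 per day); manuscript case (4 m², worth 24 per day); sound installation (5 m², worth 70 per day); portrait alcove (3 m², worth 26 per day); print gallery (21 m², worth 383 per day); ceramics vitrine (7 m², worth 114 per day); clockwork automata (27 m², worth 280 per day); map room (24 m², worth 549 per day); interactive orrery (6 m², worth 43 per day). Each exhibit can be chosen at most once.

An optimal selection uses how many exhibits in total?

Optimal total is 1523.
For example fossil hall + tapestry corridor + manuscript case + sound installation + portrait alcove + print gallery + ceramics vitrine + map room achieves it, using 89 m².
Every optimal selection uses 8 exhibits.

8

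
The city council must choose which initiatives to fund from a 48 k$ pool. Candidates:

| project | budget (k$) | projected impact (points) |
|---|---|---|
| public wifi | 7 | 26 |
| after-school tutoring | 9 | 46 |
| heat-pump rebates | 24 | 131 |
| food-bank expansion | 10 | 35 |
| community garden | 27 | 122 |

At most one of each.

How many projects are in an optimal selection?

3

Optimal total is 212.
One optimal bundle: after-school tutoring + heat-pump rebates + food-bank expansion (43 k$).
Every optimal selection uses 3 projects.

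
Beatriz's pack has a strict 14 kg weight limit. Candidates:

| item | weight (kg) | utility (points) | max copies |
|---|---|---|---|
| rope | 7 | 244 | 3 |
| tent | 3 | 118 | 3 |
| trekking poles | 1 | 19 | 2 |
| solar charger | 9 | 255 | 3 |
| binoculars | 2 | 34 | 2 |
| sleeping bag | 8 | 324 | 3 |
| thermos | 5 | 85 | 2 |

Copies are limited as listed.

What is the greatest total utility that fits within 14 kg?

Taking 2×tent + sleeping bag: 14 kg used, 560 in utility.
Nothing else within 14 kg beats 560.

560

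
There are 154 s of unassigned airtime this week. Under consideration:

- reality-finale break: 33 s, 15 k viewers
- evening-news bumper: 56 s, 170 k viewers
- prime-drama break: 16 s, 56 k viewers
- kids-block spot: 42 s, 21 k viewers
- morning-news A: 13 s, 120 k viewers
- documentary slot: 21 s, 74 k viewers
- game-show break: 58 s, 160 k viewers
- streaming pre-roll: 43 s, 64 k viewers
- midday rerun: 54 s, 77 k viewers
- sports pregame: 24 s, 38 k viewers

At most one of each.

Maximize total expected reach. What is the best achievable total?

524

Taking the top-ratio spots first gives evening-news bumper + prime-drama break + morning-news A + documentary slot + sports pregame for 458 (130 s).
The 40 s tied up in prime-drama break and sports pregame is better spent on game-show break — total rises to 524 (148 s).
Runner-up evening-news bumper + prime-drama break + morning-news A + game-show break tops out at 506.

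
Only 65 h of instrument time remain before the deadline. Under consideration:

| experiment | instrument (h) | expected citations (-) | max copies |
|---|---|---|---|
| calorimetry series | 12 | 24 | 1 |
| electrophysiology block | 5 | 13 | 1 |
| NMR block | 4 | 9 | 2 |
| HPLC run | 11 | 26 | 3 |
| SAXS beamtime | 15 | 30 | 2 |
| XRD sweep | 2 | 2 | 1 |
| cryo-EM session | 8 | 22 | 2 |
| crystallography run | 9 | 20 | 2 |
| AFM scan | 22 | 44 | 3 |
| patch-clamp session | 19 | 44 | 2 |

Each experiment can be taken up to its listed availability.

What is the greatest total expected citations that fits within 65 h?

158

The ratio heuristic lands on electrophysiology block + 2×NMR block + 3×HPLC run + XRD sweep + 2×cryo-EM session (155) but leaves 1 h idle.
Reworking the packing: HPLC run + 2×cryo-EM session + 2×patch-clamp session uses 65 h and improves the total to 158.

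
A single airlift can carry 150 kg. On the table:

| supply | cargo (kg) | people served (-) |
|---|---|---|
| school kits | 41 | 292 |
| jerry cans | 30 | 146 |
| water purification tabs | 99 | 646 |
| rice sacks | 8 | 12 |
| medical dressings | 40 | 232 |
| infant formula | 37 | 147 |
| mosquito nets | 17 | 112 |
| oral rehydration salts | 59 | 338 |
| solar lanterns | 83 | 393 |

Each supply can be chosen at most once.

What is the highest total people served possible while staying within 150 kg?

Ranking by ratio (people served/kg): school kits 7.12, mosquito nets 6.59, water purification tabs 6.53, medical dressings 5.80.
The ratio heuristic lands on school kits + jerry cans + rice sacks + medical dressings + mosquito nets (794) but leaves 14 kg idle.
The 87 kg tied up in jerry cans and medical dressings and mosquito nets is better spent on water purification tabs — total rises to 950 (148 kg).
Next best is school kits + water purification tabs at 938 (140 kg) — short by 12.

950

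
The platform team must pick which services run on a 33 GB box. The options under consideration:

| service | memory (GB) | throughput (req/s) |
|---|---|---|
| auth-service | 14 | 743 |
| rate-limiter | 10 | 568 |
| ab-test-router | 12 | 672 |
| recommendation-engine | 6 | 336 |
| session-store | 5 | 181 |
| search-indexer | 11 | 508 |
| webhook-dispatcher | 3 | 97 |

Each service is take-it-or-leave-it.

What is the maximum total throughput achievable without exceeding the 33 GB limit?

1757

Density check — rate-limiter 56.80, ab-test-router 56.00, recommendation-engine 56.00 are the best per GB.
Rate-limiter + ab-test-router + recommendation-engine + session-store uses 33 of the 33 GB and totals 1757.
Runner-up auth-service + ab-test-router + recommendation-engine tops out at 1751.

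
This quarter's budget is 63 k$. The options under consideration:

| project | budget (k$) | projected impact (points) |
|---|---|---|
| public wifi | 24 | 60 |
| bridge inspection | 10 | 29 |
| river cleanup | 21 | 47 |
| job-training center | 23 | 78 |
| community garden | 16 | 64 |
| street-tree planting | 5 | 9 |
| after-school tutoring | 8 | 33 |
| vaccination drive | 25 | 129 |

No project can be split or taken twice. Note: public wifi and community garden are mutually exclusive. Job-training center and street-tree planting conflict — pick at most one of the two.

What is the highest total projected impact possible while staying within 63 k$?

Best packing: bridge inspection + community garden + after-school tutoring + vaccination drive — 59 k$, 255 total.
Nothing else feasible within 63 k$ beats 255.

255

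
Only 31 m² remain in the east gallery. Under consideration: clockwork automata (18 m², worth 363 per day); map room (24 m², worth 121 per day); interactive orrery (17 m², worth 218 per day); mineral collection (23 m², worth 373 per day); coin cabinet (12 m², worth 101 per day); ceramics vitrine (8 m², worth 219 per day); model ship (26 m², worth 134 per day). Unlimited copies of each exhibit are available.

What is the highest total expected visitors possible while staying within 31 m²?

657

3×ceramics vitrine uses 24 of the 31 m² and totals 657.
Every other selection either busts 31 m² or fails to beat 657.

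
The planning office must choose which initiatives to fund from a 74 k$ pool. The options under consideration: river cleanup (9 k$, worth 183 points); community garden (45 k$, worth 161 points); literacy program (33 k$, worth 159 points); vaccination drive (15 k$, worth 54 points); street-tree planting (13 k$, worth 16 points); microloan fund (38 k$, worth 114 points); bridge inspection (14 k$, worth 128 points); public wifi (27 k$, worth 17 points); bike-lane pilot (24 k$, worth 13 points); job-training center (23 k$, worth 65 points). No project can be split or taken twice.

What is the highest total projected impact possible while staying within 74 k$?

Taking river cleanup + literacy program + vaccination drive + bridge inspection: 71 k$ used, 524 in projected impact.

524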